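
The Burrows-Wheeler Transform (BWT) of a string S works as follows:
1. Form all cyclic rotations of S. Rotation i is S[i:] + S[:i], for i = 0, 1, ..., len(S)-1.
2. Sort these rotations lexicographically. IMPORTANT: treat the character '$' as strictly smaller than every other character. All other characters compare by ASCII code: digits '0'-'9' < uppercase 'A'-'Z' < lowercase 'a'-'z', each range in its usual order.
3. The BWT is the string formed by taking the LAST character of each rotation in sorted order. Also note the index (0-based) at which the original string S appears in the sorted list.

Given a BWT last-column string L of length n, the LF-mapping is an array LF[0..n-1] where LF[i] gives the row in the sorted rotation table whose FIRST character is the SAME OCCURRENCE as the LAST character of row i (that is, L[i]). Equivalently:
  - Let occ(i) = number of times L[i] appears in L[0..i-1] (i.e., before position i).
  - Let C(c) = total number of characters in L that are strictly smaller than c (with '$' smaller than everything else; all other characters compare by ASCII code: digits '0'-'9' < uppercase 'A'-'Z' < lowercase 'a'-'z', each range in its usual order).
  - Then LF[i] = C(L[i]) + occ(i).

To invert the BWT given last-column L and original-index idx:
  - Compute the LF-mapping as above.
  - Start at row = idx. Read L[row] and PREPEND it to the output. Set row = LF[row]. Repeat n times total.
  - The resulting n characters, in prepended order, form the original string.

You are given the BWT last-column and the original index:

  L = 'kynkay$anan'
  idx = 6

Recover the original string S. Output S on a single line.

Answer: nannykayak$

Derivation:
LF mapping: 4 9 6 5 1 10 0 2 7 3 8
Walk LF starting at row 6, prepending L[row]:
  step 1: row=6, L[6]='$', prepend. Next row=LF[6]=0
  step 2: row=0, L[0]='k', prepend. Next row=LF[0]=4
  step 3: row=4, L[4]='a', prepend. Next row=LF[4]=1
  step 4: row=1, L[1]='y', prepend. Next row=LF[1]=9
  step 5: row=9, L[9]='a', prepend. Next row=LF[9]=3
  step 6: row=3, L[3]='k', prepend. Next row=LF[3]=5
  step 7: row=5, L[5]='y', prepend. Next row=LF[5]=10
  step 8: row=10, L[10]='n', prepend. Next row=LF[10]=8
  step 9: row=8, L[8]='n', prepend. Next row=LF[8]=7
  step 10: row=7, L[7]='a', prepend. Next row=LF[7]=2
  step 11: row=2, L[2]='n', prepend. Next row=LF[2]=6
Reversed output: nannykayak$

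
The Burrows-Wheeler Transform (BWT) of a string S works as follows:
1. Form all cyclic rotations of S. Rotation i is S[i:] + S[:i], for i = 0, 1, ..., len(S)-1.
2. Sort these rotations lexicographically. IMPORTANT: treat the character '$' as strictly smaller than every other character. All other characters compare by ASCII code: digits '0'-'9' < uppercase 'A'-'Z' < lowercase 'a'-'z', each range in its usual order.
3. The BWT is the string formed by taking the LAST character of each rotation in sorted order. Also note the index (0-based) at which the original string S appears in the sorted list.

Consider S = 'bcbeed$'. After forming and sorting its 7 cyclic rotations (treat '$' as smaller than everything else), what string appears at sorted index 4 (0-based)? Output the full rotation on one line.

All 7 rotations (rotation i = S[i:]+S[:i]):
  rot[0] = bcbeed$
  rot[1] = cbeed$b
  rot[2] = beed$bc
  rot[3] = eed$bcb
  rot[4] = ed$bcbe
  rot[5] = d$bcbee
  rot[6] = $bcbeed
Sorted (with $ < everything):
  sorted[0] = $bcbeed
  sorted[1] = bcbeed$
  sorted[2] = beed$bc
  sorted[3] = cbeed$b
  sorted[4] = d$bcbee
  sorted[5] = ed$bcbe
  sorted[6] = eed$bcb
sorted[4] = d$bcbee

Answer: d$bcbee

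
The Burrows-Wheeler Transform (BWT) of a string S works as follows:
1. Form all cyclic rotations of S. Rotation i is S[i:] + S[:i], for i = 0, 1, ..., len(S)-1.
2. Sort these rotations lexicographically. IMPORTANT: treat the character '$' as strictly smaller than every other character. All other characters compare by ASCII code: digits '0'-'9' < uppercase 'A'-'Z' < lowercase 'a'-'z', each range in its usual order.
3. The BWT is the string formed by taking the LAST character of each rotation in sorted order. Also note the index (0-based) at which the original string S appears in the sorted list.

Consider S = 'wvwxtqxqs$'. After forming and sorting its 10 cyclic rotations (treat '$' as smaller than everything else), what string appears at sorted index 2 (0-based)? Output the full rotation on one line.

All 10 rotations (rotation i = S[i:]+S[:i]):
  rot[0] = wvwxtqxqs$
  rot[1] = vwxtqxqs$w
  rot[2] = wxtqxqs$wv
  rot[3] = xtqxqs$wvw
  rot[4] = tqxqs$wvwx
  rot[5] = qxqs$wvwxt
  rot[6] = xqs$wvwxtq
  rot[7] = qs$wvwxtqx
  rot[8] = s$wvwxtqxq
  rot[9] = $wvwxtqxqs
Sorted (with $ < everything):
  sorted[0] = $wvwxtqxqs
  sorted[1] = qs$wvwxtqx
  sorted[2] = qxqs$wvwxt
  sorted[3] = s$wvwxtqxq
  sorted[4] = tqxqs$wvwx
  sorted[5] = vwxtqxqs$w
  sorted[6] = wvwxtqxqs$
  sorted[7] = wxtqxqs$wv
  sorted[8] = xqs$wvwxtq
  sorted[9] = xtqxqs$wvw
sorted[2] = qxqs$wvwxt

Answer: qxqs$wvwxt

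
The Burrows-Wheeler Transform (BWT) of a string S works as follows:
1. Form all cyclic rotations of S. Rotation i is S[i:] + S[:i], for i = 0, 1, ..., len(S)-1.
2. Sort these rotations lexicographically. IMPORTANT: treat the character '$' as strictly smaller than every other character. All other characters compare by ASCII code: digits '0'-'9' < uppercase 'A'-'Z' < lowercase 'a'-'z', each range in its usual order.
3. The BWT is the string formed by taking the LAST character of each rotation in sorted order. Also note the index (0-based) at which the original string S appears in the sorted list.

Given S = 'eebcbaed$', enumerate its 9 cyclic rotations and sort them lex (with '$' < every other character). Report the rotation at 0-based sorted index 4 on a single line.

All 9 rotations (rotation i = S[i:]+S[:i]):
  rot[0] = eebcbaed$
  rot[1] = ebcbaed$e
  rot[2] = bcbaed$ee
  rot[3] = cbaed$eeb
  rot[4] = baed$eebc
  rot[5] = aed$eebcb
  rot[6] = ed$eebcba
  rot[7] = d$eebcbae
  rot[8] = $eebcbaed
Sorted (with $ < everything):
  sorted[0] = $eebcbaed
  sorted[1] = aed$eebcb
  sorted[2] = baed$eebc
  sorted[3] = bcbaed$ee
  sorted[4] = cbaed$eeb
  sorted[5] = d$eebcbae
  sorted[6] = ebcbaed$e
  sorted[7] = ed$eebcba
  sorted[8] = eebcbaed$
sorted[4] = cbaed$eeb

Answer: cbaed$eeb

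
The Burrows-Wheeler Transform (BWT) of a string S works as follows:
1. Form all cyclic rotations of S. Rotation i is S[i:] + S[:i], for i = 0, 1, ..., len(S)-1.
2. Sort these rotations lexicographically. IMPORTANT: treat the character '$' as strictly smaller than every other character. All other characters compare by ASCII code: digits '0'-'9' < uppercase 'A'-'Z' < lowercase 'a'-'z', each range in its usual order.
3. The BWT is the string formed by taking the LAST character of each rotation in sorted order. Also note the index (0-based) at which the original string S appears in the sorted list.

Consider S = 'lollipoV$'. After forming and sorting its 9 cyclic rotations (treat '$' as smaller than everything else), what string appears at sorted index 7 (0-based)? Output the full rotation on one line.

Answer: ollipoV$l

Derivation:
All 9 rotations (rotation i = S[i:]+S[:i]):
  rot[0] = lollipoV$
  rot[1] = ollipoV$l
  rot[2] = llipoV$lo
  rot[3] = lipoV$lol
  rot[4] = ipoV$loll
  rot[5] = poV$lolli
  rot[6] = oV$lollip
  rot[7] = V$lollipo
  rot[8] = $lollipoV
Sorted (with $ < everything):
  sorted[0] = $lollipoV
  sorted[1] = V$lollipo
  sorted[2] = ipoV$loll
  sorted[3] = lipoV$lol
  sorted[4] = llipoV$lo
  sorted[5] = lollipoV$
  sorted[6] = oV$lollip
  sorted[7] = ollipoV$l
  sorted[8] = poV$lolli
sorted[7] = ollipoV$l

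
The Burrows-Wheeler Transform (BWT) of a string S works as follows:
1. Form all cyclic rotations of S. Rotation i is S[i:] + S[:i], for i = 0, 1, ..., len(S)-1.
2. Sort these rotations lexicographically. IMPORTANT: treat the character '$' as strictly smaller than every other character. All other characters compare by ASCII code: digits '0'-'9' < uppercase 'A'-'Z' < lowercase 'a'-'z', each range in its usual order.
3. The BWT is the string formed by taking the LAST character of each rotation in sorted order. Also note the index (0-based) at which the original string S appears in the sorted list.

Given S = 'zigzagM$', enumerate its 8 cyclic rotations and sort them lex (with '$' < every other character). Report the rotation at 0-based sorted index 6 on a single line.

Answer: zagM$zig

Derivation:
All 8 rotations (rotation i = S[i:]+S[:i]):
  rot[0] = zigzagM$
  rot[1] = igzagM$z
  rot[2] = gzagM$zi
  rot[3] = zagM$zig
  rot[4] = agM$zigz
  rot[5] = gM$zigza
  rot[6] = M$zigzag
  rot[7] = $zigzagM
Sorted (with $ < everything):
  sorted[0] = $zigzagM
  sorted[1] = M$zigzag
  sorted[2] = agM$zigz
  sorted[3] = gM$zigza
  sorted[4] = gzagM$zi
  sorted[5] = igzagM$z
  sorted[6] = zagM$zig
  sorted[7] = zigzagM$
sorted[6] = zagM$zig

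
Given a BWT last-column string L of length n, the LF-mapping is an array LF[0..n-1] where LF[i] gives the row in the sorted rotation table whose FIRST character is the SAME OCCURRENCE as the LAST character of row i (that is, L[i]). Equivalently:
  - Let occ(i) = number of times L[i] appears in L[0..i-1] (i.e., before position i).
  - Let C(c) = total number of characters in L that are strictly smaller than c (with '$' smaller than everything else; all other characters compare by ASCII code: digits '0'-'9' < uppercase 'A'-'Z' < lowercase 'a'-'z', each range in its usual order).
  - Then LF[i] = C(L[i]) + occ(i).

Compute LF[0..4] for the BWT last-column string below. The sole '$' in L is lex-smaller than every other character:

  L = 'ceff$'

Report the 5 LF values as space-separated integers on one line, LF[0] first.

Answer: 1 2 3 4 0

Derivation:
Char counts: '$':1, 'c':1, 'e':1, 'f':2
C (first-col start): C('$')=0, C('c')=1, C('e')=2, C('f')=3
L[0]='c': occ=0, LF[0]=C('c')+0=1+0=1
L[1]='e': occ=0, LF[1]=C('e')+0=2+0=2
L[2]='f': occ=0, LF[2]=C('f')+0=3+0=3
L[3]='f': occ=1, LF[3]=C('f')+1=3+1=4
L[4]='$': occ=0, LF[4]=C('$')+0=0+0=0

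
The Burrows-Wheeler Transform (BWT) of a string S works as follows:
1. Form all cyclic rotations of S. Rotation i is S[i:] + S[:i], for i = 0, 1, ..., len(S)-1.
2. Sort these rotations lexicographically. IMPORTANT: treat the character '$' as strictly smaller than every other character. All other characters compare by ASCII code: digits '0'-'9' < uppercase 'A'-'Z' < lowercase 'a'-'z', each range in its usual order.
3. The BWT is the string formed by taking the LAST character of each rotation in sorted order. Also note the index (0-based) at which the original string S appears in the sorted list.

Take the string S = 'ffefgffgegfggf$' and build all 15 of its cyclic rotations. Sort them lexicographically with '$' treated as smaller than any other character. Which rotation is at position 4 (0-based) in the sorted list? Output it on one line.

All 15 rotations (rotation i = S[i:]+S[:i]):
  rot[0] = ffefgffgegfggf$
  rot[1] = fefgffgegfggf$f
  rot[2] = efgffgegfggf$ff
  rot[3] = fgffgegfggf$ffe
  rot[4] = gffgegfggf$ffef
  rot[5] = ffgegfggf$ffefg
  rot[6] = fgegfggf$ffefgf
  rot[7] = gegfggf$ffefgff
  rot[8] = egfggf$ffefgffg
  rot[9] = gfggf$ffefgffge
  rot[10] = fggf$ffefgffgeg
  rot[11] = ggf$ffefgffgegf
  rot[12] = gf$ffefgffgegfg
  rot[13] = f$ffefgffgegfgg
  rot[14] = $ffefgffgegfggf
Sorted (with $ < everything):
  sorted[0] = $ffefgffgegfggf
  sorted[1] = efgffgegfggf$ff
  sorted[2] = egfggf$ffefgffg
  sorted[3] = f$ffefgffgegfgg
  sorted[4] = fefgffgegfggf$f
  sorted[5] = ffefgffgegfggf$
  sorted[6] = ffgegfggf$ffefg
  sorted[7] = fgegfggf$ffefgf
  sorted[8] = fgffgegfggf$ffe
  sorted[9] = fggf$ffefgffgeg
  sorted[10] = gegfggf$ffefgff
  sorted[11] = gf$ffefgffgegfg
  sorted[12] = gffgegfggf$ffef
  sorted[13] = gfggf$ffefgffge
  sorted[14] = ggf$ffefgffgegf
sorted[4] = fefgffgegfggf$f

Answer: fefgffgegfggf$f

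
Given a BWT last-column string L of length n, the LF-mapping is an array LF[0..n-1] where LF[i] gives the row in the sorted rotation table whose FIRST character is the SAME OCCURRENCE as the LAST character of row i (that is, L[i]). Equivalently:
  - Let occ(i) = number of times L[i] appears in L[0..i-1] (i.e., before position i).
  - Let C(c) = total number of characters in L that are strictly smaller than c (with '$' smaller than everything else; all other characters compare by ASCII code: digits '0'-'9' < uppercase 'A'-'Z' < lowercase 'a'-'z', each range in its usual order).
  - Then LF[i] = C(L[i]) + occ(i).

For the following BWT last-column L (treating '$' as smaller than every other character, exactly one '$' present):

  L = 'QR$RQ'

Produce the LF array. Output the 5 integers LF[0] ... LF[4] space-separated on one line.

Char counts: '$':1, 'Q':2, 'R':2
C (first-col start): C('$')=0, C('Q')=1, C('R')=3
L[0]='Q': occ=0, LF[0]=C('Q')+0=1+0=1
L[1]='R': occ=0, LF[1]=C('R')+0=3+0=3
L[2]='$': occ=0, LF[2]=C('$')+0=0+0=0
L[3]='R': occ=1, LF[3]=C('R')+1=3+1=4
L[4]='Q': occ=1, LF[4]=C('Q')+1=1+1=2

Answer: 1 3 0 4 2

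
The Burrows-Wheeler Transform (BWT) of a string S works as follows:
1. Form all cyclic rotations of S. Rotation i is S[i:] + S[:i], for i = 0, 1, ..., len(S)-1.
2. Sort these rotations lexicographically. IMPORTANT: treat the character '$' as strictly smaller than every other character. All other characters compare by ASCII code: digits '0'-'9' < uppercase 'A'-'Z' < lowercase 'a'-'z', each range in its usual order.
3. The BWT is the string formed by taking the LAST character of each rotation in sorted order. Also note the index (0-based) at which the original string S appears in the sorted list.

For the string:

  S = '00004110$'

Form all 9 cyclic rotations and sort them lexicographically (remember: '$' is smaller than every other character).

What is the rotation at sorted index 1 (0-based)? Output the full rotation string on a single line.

Answer: 0$0000411

Derivation:
All 9 rotations (rotation i = S[i:]+S[:i]):
  rot[0] = 00004110$
  rot[1] = 0004110$0
  rot[2] = 004110$00
  rot[3] = 04110$000
  rot[4] = 4110$0000
  rot[5] = 110$00004
  rot[6] = 10$000041
  rot[7] = 0$0000411
  rot[8] = $00004110
Sorted (with $ < everything):
  sorted[0] = $00004110
  sorted[1] = 0$0000411
  sorted[2] = 00004110$
  sorted[3] = 0004110$0
  sorted[4] = 004110$00
  sorted[5] = 04110$000
  sorted[6] = 10$000041
  sorted[7] = 110$00004
  sorted[8] = 4110$0000
sorted[1] = 0$0000411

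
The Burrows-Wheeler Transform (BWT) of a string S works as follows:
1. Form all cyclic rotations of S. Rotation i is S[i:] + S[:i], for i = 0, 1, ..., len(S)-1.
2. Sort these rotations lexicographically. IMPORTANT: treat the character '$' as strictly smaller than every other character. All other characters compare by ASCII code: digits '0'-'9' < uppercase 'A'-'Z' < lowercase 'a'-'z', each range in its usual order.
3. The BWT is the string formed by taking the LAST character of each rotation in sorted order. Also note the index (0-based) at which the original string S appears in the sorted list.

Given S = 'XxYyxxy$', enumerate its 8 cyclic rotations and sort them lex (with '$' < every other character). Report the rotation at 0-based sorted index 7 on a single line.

Answer: yxxy$XxY

Derivation:
All 8 rotations (rotation i = S[i:]+S[:i]):
  rot[0] = XxYyxxy$
  rot[1] = xYyxxy$X
  rot[2] = Yyxxy$Xx
  rot[3] = yxxy$XxY
  rot[4] = xxy$XxYy
  rot[5] = xy$XxYyx
  rot[6] = y$XxYyxx
  rot[7] = $XxYyxxy
Sorted (with $ < everything):
  sorted[0] = $XxYyxxy
  sorted[1] = XxYyxxy$
  sorted[2] = Yyxxy$Xx
  sorted[3] = xYyxxy$X
  sorted[4] = xxy$XxYy
  sorted[5] = xy$XxYyx
  sorted[6] = y$XxYyxx
  sorted[7] = yxxy$XxY
sorted[7] = yxxy$XxY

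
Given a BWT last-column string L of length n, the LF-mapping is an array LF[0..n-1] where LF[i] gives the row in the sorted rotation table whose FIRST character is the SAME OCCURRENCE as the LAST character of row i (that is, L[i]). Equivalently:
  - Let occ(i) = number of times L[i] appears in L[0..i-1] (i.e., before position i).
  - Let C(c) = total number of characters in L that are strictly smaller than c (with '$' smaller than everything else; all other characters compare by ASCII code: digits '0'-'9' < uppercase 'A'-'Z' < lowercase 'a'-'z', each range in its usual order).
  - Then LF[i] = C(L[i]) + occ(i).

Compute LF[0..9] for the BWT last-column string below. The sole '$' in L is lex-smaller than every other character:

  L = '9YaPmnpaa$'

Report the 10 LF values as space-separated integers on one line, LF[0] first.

Char counts: '$':1, '9':1, 'P':1, 'Y':1, 'a':3, 'm':1, 'n':1, 'p':1
C (first-col start): C('$')=0, C('9')=1, C('P')=2, C('Y')=3, C('a')=4, C('m')=7, C('n')=8, C('p')=9
L[0]='9': occ=0, LF[0]=C('9')+0=1+0=1
L[1]='Y': occ=0, LF[1]=C('Y')+0=3+0=3
L[2]='a': occ=0, LF[2]=C('a')+0=4+0=4
L[3]='P': occ=0, LF[3]=C('P')+0=2+0=2
L[4]='m': occ=0, LF[4]=C('m')+0=7+0=7
L[5]='n': occ=0, LF[5]=C('n')+0=8+0=8
L[6]='p': occ=0, LF[6]=C('p')+0=9+0=9
L[7]='a': occ=1, LF[7]=C('a')+1=4+1=5
L[8]='a': occ=2, LF[8]=C('a')+2=4+2=6
L[9]='$': occ=0, LF[9]=C('$')+0=0+0=0

Answer: 1 3 4 2 7 8 9 5 6 0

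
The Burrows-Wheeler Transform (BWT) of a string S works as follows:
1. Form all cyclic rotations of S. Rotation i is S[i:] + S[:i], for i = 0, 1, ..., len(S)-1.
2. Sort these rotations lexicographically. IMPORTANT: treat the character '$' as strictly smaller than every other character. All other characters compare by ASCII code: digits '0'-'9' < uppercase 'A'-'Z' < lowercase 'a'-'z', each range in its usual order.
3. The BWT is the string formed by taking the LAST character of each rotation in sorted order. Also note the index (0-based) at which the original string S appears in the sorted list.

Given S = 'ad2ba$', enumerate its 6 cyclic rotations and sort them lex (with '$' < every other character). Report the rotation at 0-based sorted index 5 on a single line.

Answer: d2ba$a

Derivation:
All 6 rotations (rotation i = S[i:]+S[:i]):
  rot[0] = ad2ba$
  rot[1] = d2ba$a
  rot[2] = 2ba$ad
  rot[3] = ba$ad2
  rot[4] = a$ad2b
  rot[5] = $ad2ba
Sorted (with $ < everything):
  sorted[0] = $ad2ba
  sorted[1] = 2ba$ad
  sorted[2] = a$ad2b
  sorted[3] = ad2ba$
  sorted[4] = ba$ad2
  sorted[5] = d2ba$a
sorted[5] = d2ba$a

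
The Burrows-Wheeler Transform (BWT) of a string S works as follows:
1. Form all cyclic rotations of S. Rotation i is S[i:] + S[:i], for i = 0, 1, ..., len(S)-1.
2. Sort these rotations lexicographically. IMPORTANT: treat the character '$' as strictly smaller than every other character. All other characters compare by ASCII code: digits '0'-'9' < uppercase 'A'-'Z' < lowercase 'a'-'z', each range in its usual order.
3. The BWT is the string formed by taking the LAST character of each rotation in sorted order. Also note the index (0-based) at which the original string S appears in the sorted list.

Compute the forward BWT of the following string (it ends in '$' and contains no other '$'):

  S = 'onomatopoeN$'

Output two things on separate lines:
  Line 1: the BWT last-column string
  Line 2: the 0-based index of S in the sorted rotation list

All 12 rotations (rotation i = S[i:]+S[:i]):
  rot[0] = onomatopoeN$
  rot[1] = nomatopoeN$o
  rot[2] = omatopoeN$on
  rot[3] = matopoeN$ono
  rot[4] = atopoeN$onom
  rot[5] = topoeN$onoma
  rot[6] = opoeN$onomat
  rot[7] = poeN$onomato
  rot[8] = oeN$onomatop
  rot[9] = eN$onomatopo
  rot[10] = N$onomatopoe
  rot[11] = $onomatopoeN
Sorted (with $ < everything):
  sorted[0] = $onomatopoeN  (last char: 'N')
  sorted[1] = N$onomatopoe  (last char: 'e')
  sorted[2] = atopoeN$onom  (last char: 'm')
  sorted[3] = eN$onomatopo  (last char: 'o')
  sorted[4] = matopoeN$ono  (last char: 'o')
  sorted[5] = nomatopoeN$o  (last char: 'o')
  sorted[6] = oeN$onomatop  (last char: 'p')
  sorted[7] = omatopoeN$on  (last char: 'n')
  sorted[8] = onomatopoeN$  (last char: '$')
  sorted[9] = opoeN$onomat  (last char: 't')
  sorted[10] = poeN$onomato  (last char: 'o')
  sorted[11] = topoeN$onoma  (last char: 'a')
Last column: Nemooopn$toa
Original string S is at sorted index 8

Answer: Nemooopn$toa
8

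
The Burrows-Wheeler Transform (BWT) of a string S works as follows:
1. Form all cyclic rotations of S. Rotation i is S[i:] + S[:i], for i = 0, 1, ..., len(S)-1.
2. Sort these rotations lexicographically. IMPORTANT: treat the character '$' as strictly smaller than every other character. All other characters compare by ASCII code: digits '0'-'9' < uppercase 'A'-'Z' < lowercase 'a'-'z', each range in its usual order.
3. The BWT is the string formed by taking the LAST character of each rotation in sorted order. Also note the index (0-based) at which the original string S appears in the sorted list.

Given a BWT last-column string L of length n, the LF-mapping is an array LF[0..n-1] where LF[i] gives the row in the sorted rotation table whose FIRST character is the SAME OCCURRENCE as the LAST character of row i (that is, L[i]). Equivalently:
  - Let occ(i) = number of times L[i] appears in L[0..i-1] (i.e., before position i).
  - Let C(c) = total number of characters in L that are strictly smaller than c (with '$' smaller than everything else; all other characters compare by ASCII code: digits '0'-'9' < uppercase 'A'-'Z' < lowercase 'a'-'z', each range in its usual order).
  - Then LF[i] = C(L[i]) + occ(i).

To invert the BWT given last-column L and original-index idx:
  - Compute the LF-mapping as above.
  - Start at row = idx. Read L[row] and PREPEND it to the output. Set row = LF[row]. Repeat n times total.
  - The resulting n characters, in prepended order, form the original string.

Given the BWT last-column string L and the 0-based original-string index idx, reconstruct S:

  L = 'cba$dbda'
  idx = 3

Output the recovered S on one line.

Answer: baaddbc$

Derivation:
LF mapping: 5 3 1 0 6 4 7 2
Walk LF starting at row 3, prepending L[row]:
  step 1: row=3, L[3]='$', prepend. Next row=LF[3]=0
  step 2: row=0, L[0]='c', prepend. Next row=LF[0]=5
  step 3: row=5, L[5]='b', prepend. Next row=LF[5]=4
  step 4: row=4, L[4]='d', prepend. Next row=LF[4]=6
  step 5: row=6, L[6]='d', prepend. Next row=LF[6]=7
  step 6: row=7, L[7]='a', prepend. Next row=LF[7]=2
  step 7: row=2, L[2]='a', prepend. Next row=LF[2]=1
  step 8: row=1, L[1]='b', prepend. Next row=LF[1]=3
Reversed output: baaddbc$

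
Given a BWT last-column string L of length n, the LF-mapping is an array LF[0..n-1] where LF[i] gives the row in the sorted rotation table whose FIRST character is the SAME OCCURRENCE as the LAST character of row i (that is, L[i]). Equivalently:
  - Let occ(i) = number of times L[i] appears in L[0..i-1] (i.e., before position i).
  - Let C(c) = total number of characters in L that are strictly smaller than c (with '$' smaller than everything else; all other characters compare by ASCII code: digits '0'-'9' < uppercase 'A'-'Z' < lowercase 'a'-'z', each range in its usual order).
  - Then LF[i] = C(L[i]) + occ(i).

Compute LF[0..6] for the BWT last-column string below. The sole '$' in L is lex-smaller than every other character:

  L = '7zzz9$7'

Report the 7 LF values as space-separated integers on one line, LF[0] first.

Char counts: '$':1, '7':2, '9':1, 'z':3
C (first-col start): C('$')=0, C('7')=1, C('9')=3, C('z')=4
L[0]='7': occ=0, LF[0]=C('7')+0=1+0=1
L[1]='z': occ=0, LF[1]=C('z')+0=4+0=4
L[2]='z': occ=1, LF[2]=C('z')+1=4+1=5
L[3]='z': occ=2, LF[3]=C('z')+2=4+2=6
L[4]='9': occ=0, LF[4]=C('9')+0=3+0=3
L[5]='$': occ=0, LF[5]=C('$')+0=0+0=0
L[6]='7': occ=1, LF[6]=C('7')+1=1+1=2

Answer: 1 4 5 6 3 0 2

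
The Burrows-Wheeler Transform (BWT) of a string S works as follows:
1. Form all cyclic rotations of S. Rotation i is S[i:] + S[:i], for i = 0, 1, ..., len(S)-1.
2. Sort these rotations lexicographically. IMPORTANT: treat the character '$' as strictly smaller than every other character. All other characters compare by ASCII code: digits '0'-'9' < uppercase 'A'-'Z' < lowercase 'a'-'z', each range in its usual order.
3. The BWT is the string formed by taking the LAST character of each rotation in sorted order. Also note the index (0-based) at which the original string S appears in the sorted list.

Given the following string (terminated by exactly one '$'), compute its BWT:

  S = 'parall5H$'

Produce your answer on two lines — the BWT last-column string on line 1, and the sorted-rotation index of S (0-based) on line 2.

Answer: Hl5rpla$a
7

Derivation:
All 9 rotations (rotation i = S[i:]+S[:i]):
  rot[0] = parall5H$
  rot[1] = arall5H$p
  rot[2] = rall5H$pa
  rot[3] = all5H$par
  rot[4] = ll5H$para
  rot[5] = l5H$paral
  rot[6] = 5H$parall
  rot[7] = H$parall5
  rot[8] = $parall5H
Sorted (with $ < everything):
  sorted[0] = $parall5H  (last char: 'H')
  sorted[1] = 5H$parall  (last char: 'l')
  sorted[2] = H$parall5  (last char: '5')
  sorted[3] = all5H$par  (last char: 'r')
  sorted[4] = arall5H$p  (last char: 'p')
  sorted[5] = l5H$paral  (last char: 'l')
  sorted[6] = ll5H$para  (last char: 'a')
  sorted[7] = parall5H$  (last char: '$')
  sorted[8] = rall5H$pa  (last char: 'a')
Last column: Hl5rpla$a
Original string S is at sorted index 7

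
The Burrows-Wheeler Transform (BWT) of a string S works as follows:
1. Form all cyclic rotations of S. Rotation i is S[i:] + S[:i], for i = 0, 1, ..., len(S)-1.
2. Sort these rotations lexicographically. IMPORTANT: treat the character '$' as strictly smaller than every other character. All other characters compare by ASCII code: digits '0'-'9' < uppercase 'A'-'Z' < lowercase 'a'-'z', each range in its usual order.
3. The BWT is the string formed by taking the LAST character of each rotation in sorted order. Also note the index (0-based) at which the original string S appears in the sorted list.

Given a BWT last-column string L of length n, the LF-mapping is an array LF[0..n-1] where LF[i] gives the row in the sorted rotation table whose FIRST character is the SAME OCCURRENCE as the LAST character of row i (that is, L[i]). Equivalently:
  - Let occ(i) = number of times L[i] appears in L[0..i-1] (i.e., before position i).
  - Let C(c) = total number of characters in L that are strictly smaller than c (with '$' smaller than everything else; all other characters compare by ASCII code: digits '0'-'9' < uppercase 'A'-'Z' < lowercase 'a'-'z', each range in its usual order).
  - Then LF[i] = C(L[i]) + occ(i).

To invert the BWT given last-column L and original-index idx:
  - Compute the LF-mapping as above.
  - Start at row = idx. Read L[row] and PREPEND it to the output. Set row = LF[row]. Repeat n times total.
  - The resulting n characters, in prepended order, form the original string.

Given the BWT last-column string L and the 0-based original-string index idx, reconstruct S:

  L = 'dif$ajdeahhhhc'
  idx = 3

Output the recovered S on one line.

LF mapping: 4 12 7 0 1 13 5 6 2 8 9 10 11 3
Walk LF starting at row 3, prepending L[row]:
  step 1: row=3, L[3]='$', prepend. Next row=LF[3]=0
  step 2: row=0, L[0]='d', prepend. Next row=LF[0]=4
  step 3: row=4, L[4]='a', prepend. Next row=LF[4]=1
  step 4: row=1, L[1]='i', prepend. Next row=LF[1]=12
  step 5: row=12, L[12]='h', prepend. Next row=LF[12]=11
  step 6: row=11, L[11]='h', prepend. Next row=LF[11]=10
  step 7: row=10, L[10]='h', prepend. Next row=LF[10]=9
  step 8: row=9, L[9]='h', prepend. Next row=LF[9]=8
  step 9: row=8, L[8]='a', prepend. Next row=LF[8]=2
  step 10: row=2, L[2]='f', prepend. Next row=LF[2]=7
  step 11: row=7, L[7]='e', prepend. Next row=LF[7]=6
  step 12: row=6, L[6]='d', prepend. Next row=LF[6]=5
  step 13: row=5, L[5]='j', prepend. Next row=LF[5]=13
  step 14: row=13, L[13]='c', prepend. Next row=LF[13]=3
Reversed output: cjdefahhhhiad$

Answer: cjdefahhhhiad$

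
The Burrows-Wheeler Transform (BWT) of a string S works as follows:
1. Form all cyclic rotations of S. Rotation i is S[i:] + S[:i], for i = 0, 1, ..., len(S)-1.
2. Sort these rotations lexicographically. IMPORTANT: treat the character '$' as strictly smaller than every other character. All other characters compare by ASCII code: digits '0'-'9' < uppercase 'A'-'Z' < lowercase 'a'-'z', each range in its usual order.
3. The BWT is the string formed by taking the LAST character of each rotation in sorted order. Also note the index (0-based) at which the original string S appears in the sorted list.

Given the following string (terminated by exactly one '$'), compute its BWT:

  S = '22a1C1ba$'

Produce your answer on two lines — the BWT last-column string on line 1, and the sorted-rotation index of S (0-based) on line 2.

Answer: aaC$21b21
3

Derivation:
All 9 rotations (rotation i = S[i:]+S[:i]):
  rot[0] = 22a1C1ba$
  rot[1] = 2a1C1ba$2
  rot[2] = a1C1ba$22
  rot[3] = 1C1ba$22a
  rot[4] = C1ba$22a1
  rot[5] = 1ba$22a1C
  rot[6] = ba$22a1C1
  rot[7] = a$22a1C1b
  rot[8] = $22a1C1ba
Sorted (with $ < everything):
  sorted[0] = $22a1C1ba  (last char: 'a')
  sorted[1] = 1C1ba$22a  (last char: 'a')
  sorted[2] = 1ba$22a1C  (last char: 'C')
  sorted[3] = 22a1C1ba$  (last char: '$')
  sorted[4] = 2a1C1ba$2  (last char: '2')
  sorted[5] = C1ba$22a1  (last char: '1')
  sorted[6] = a$22a1C1b  (last char: 'b')
  sorted[7] = a1C1ba$22  (last char: '2')
  sorted[8] = ba$22a1C1  (last char: '1')
Last column: aaC$21b21
Original string S is at sorted index 3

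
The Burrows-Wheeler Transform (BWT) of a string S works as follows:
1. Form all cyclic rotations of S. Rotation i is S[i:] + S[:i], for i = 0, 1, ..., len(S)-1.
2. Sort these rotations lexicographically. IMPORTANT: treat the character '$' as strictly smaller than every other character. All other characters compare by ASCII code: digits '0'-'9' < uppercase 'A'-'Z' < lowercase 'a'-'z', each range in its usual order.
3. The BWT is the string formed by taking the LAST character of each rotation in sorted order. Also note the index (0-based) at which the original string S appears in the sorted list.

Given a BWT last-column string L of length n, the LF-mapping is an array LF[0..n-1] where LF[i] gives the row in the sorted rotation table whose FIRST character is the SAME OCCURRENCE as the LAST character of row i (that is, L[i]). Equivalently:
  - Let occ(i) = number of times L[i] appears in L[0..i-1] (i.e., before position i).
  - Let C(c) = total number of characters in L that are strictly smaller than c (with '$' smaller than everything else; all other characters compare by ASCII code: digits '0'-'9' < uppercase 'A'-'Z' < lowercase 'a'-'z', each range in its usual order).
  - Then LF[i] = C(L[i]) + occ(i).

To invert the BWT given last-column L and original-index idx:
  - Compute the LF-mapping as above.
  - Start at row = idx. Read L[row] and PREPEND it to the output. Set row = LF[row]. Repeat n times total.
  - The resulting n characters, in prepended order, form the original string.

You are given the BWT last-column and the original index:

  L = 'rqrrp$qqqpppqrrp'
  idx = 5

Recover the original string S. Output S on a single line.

Answer: prrrpqrpqqqqppr$

Derivation:
LF mapping: 11 6 12 13 1 0 7 8 9 2 3 4 10 14 15 5
Walk LF starting at row 5, prepending L[row]:
  step 1: row=5, L[5]='$', prepend. Next row=LF[5]=0
  step 2: row=0, L[0]='r', prepend. Next row=LF[0]=11
  step 3: row=11, L[11]='p', prepend. Next row=LF[11]=4
  step 4: row=4, L[4]='p', prepend. Next row=LF[4]=1
  step 5: row=1, L[1]='q', prepend. Next row=LF[1]=6
  step 6: row=6, L[6]='q', prepend. Next row=LF[6]=7
  step 7: row=7, L[7]='q', prepend. Next row=LF[7]=8
  step 8: row=8, L[8]='q', prepend. Next row=LF[8]=9
  step 9: row=9, L[9]='p', prepend. Next row=LF[9]=2
  step 10: row=2, L[2]='r', prepend. Next row=LF[2]=12
  step 11: row=12, L[12]='q', prepend. Next row=LF[12]=10
  step 12: row=10, L[10]='p', prepend. Next row=LF[10]=3
  step 13: row=3, L[3]='r', prepend. Next row=LF[3]=13
  step 14: row=13, L[13]='r', prepend. Next row=LF[13]=14
  step 15: row=14, L[14]='r', prepend. Next row=LF[14]=15
  step 16: row=15, L[15]='p', prepend. Next row=LF[15]=5
Reversed output: prrrpqrpqqqqppr$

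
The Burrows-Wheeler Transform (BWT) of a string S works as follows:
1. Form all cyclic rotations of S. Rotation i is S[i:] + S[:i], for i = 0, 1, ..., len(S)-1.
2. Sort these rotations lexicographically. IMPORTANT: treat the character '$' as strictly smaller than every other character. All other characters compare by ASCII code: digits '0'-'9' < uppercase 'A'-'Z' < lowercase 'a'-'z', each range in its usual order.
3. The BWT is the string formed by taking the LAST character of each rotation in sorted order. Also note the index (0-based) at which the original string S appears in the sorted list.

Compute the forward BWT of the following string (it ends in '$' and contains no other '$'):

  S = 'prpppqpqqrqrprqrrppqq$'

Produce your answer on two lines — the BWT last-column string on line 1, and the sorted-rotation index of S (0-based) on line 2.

All 22 rotations (rotation i = S[i:]+S[:i]):
  rot[0] = prpppqpqqrqrprqrrppqq$
  rot[1] = rpppqpqqrqrprqrrppqq$p
  rot[2] = pppqpqqrqrprqrrppqq$pr
  rot[3] = ppqpqqrqrprqrrppqq$prp
  rot[4] = pqpqqrqrprqrrppqq$prpp
  rot[5] = qpqqrqrprqrrppqq$prppp
  rot[6] = pqqrqrprqrrppqq$prpppq
  rot[7] = qqrqrprqrrppqq$prpppqp
  rot[8] = qrqrprqrrppqq$prpppqpq
  rot[9] = rqrprqrrppqq$prpppqpqq
  rot[10] = qrprqrrppqq$prpppqpqqr
  rot[11] = rprqrrppqq$prpppqpqqrq
  rot[12] = prqrrppqq$prpppqpqqrqr
  rot[13] = rqrrppqq$prpppqpqqrqrp
  rot[14] = qrrppqq$prpppqpqqrqrpr
  rot[15] = rrppqq$prpppqpqqrqrprq
  rot[16] = rppqq$prpppqpqqrqrprqr
  rot[17] = ppqq$prpppqpqqrqrprqrr
  rot[18] = pqq$prpppqpqqrqrprqrrp
  rot[19] = qq$prpppqpqqrqrprqrrpp
  rot[20] = q$prpppqpqqrqrprqrrppq
  rot[21] = $prpppqpqqrqrprqrrppqq
Sorted (with $ < everything):
  sorted[0] = $prpppqpqqrqrprqrrppqq  (last char: 'q')
  sorted[1] = pppqpqqrqrprqrrppqq$pr  (last char: 'r')
  sorted[2] = ppqpqqrqrprqrrppqq$prp  (last char: 'p')
  sorted[3] = ppqq$prpppqpqqrqrprqrr  (last char: 'r')
  sorted[4] = pqpqqrqrprqrrppqq$prpp  (last char: 'p')
  sorted[5] = pqq$prpppqpqqrqrprqrrp  (last char: 'p')
  sorted[6] = pqqrqrprqrrppqq$prpppq  (last char: 'q')
  sorted[7] = prpppqpqqrqrprqrrppqq$  (last char: '$')
  sorted[8] = prqrrppqq$prpppqpqqrqr  (last char: 'r')
  sorted[9] = q$prpppqpqqrqrprqrrppq  (last char: 'q')
  sorted[10] = qpqqrqrprqrrppqq$prppp  (last char: 'p')
  sorted[11] = qq$prpppqpqqrqrprqrrpp  (last char: 'p')
  sorted[12] = qqrqrprqrrppqq$prpppqp  (last char: 'p')
  sorted[13] = qrprqrrppqq$prpppqpqqr  (last char: 'r')
  sorted[14] = qrqrprqrrppqq$prpppqpq  (last char: 'q')
  sorted[15] = qrrppqq$prpppqpqqrqrpr  (last char: 'r')
  sorted[16] = rpppqpqqrqrprqrrppqq$p  (last char: 'p')
  sorted[17] = rppqq$prpppqpqqrqrprqr  (last char: 'r')
  sorted[18] = rprqrrppqq$prpppqpqqrq  (last char: 'q')
  sorted[19] = rqrprqrrppqq$prpppqpqq  (last char: 'q')
  sorted[20] = rqrrppqq$prpppqpqqrqrp  (last char: 'p')
  sorted[21] = rrppqq$prpppqpqqrqrprq  (last char: 'q')
Last column: qrprppq$rqppprqrprqqpq
Original string S is at sorted index 7

Answer: qrprppq$rqppprqrprqqpq
7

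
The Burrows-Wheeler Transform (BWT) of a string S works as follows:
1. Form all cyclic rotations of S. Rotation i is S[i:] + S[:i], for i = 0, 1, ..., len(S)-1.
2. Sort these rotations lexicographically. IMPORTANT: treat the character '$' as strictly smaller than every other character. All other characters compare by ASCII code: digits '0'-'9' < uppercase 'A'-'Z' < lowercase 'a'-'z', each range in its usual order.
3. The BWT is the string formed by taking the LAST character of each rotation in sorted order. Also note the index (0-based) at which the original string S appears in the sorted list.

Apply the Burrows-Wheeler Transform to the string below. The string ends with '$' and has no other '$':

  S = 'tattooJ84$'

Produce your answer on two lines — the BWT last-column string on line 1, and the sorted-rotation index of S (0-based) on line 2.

Answer: 48Jotot$ta
7

Derivation:
All 10 rotations (rotation i = S[i:]+S[:i]):
  rot[0] = tattooJ84$
  rot[1] = attooJ84$t
  rot[2] = ttooJ84$ta
  rot[3] = tooJ84$tat
  rot[4] = ooJ84$tatt
  rot[5] = oJ84$tatto
  rot[6] = J84$tattoo
  rot[7] = 84$tattooJ
  rot[8] = 4$tattooJ8
  rot[9] = $tattooJ84
Sorted (with $ < everything):
  sorted[0] = $tattooJ84  (last char: '4')
  sorted[1] = 4$tattooJ8  (last char: '8')
  sorted[2] = 84$tattooJ  (last char: 'J')
  sorted[3] = J84$tattoo  (last char: 'o')
  sorted[4] = attooJ84$t  (last char: 't')
  sorted[5] = oJ84$tatto  (last char: 'o')
  sorted[6] = ooJ84$tatt  (last char: 't')
  sorted[7] = tattooJ84$  (last char: '$')
  sorted[8] = tooJ84$tat  (last char: 't')
  sorted[9] = ttooJ84$ta  (last char: 'a')
Last column: 48Jotot$ta
Original string S is at sorted index 7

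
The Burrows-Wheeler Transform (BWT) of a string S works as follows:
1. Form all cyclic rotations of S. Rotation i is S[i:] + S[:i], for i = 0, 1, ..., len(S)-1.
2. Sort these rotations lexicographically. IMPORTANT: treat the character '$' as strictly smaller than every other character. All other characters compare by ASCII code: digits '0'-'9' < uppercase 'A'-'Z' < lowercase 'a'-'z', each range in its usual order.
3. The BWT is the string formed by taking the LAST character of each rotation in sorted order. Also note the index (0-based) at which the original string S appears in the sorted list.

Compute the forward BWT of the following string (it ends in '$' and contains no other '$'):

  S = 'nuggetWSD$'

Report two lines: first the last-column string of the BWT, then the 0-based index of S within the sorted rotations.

All 10 rotations (rotation i = S[i:]+S[:i]):
  rot[0] = nuggetWSD$
  rot[1] = uggetWSD$n
  rot[2] = ggetWSD$nu
  rot[3] = getWSD$nug
  rot[4] = etWSD$nugg
  rot[5] = tWSD$nugge
  rot[6] = WSD$nugget
  rot[7] = SD$nuggetW
  rot[8] = D$nuggetWS
  rot[9] = $nuggetWSD
Sorted (with $ < everything):
  sorted[0] = $nuggetWSD  (last char: 'D')
  sorted[1] = D$nuggetWS  (last char: 'S')
  sorted[2] = SD$nuggetW  (last char: 'W')
  sorted[3] = WSD$nugget  (last char: 't')
  sorted[4] = etWSD$nugg  (last char: 'g')
  sorted[5] = getWSD$nug  (last char: 'g')
  sorted[6] = ggetWSD$nu  (last char: 'u')
  sorted[7] = nuggetWSD$  (last char: '$')
  sorted[8] = tWSD$nugge  (last char: 'e')
  sorted[9] = uggetWSD$n  (last char: 'n')
Last column: DSWtggu$en
Original string S is at sorted index 7

Answer: DSWtggu$en
7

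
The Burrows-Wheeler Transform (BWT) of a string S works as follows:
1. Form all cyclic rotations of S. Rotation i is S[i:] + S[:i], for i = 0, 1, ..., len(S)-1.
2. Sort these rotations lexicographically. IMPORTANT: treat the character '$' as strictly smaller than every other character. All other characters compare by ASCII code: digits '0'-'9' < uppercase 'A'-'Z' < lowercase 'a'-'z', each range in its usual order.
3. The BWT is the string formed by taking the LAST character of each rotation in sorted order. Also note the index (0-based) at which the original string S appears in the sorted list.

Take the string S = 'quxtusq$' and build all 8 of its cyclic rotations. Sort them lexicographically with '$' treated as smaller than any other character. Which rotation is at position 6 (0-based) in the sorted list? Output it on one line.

Answer: uxtusq$q

Derivation:
All 8 rotations (rotation i = S[i:]+S[:i]):
  rot[0] = quxtusq$
  rot[1] = uxtusq$q
  rot[2] = xtusq$qu
  rot[3] = tusq$qux
  rot[4] = usq$quxt
  rot[5] = sq$quxtu
  rot[6] = q$quxtus
  rot[7] = $quxtusq
Sorted (with $ < everything):
  sorted[0] = $quxtusq
  sorted[1] = q$quxtus
  sorted[2] = quxtusq$
  sorted[3] = sq$quxtu
  sorted[4] = tusq$qux
  sorted[5] = usq$quxt
  sorted[6] = uxtusq$q
  sorted[7] = xtusq$qu
sorted[6] = uxtusq$q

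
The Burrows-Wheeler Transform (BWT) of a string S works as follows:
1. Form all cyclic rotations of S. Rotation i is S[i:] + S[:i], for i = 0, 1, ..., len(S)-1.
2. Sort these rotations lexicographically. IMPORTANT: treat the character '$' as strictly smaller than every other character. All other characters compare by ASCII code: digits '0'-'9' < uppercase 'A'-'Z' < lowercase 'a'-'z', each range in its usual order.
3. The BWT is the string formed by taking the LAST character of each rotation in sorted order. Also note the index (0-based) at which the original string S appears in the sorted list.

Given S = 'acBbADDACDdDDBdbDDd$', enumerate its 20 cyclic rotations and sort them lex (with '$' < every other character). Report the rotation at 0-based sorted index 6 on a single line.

All 20 rotations (rotation i = S[i:]+S[:i]):
  rot[0] = acBbADDACDdDDBdbDDd$
  rot[1] = cBbADDACDdDDBdbDDd$a
  rot[2] = BbADDACDdDDBdbDDd$ac
  rot[3] = bADDACDdDDBdbDDd$acB
  rot[4] = ADDACDdDDBdbDDd$acBb
  rot[5] = DDACDdDDBdbDDd$acBbA
  rot[6] = DACDdDDBdbDDd$acBbAD
  rot[7] = ACDdDDBdbDDd$acBbADD
  rot[8] = CDdDDBdbDDd$acBbADDA
  rot[9] = DdDDBdbDDd$acBbADDAC
  rot[10] = dDDBdbDDd$acBbADDACD
  rot[11] = DDBdbDDd$acBbADDACDd
  rot[12] = DBdbDDd$acBbADDACDdD
  rot[13] = BdbDDd$acBbADDACDdDD
  rot[14] = dbDDd$acBbADDACDdDDB
  rot[15] = bDDd$acBbADDACDdDDBd
  rot[16] = DDd$acBbADDACDdDDBdb
  rot[17] = Dd$acBbADDACDdDDBdbD
  rot[18] = d$acBbADDACDdDDBdbDD
  rot[19] = $acBbADDACDdDDBdbDDd
Sorted (with $ < everything):
  sorted[0] = $acBbADDACDdDDBdbDDd
  sorted[1] = ACDdDDBdbDDd$acBbADD
  sorted[2] = ADDACDdDDBdbDDd$acBb
  sorted[3] = BbADDACDdDDBdbDDd$ac
  sorted[4] = BdbDDd$acBbADDACDdDD
  sorted[5] = CDdDDBdbDDd$acBbADDA
  sorted[6] = DACDdDDBdbDDd$acBbAD
  sorted[7] = DBdbDDd$acBbADDACDdD
  sorted[8] = DDACDdDDBdbDDd$acBbA
  sorted[9] = DDBdbDDd$acBbADDACDd
  sorted[10] = DDd$acBbADDACDdDDBdb
  sorted[11] = Dd$acBbADDACDdDDBdbD
  sorted[12] = DdDDBdbDDd$acBbADDAC
  sorted[13] = acBbADDACDdDDBdbDDd$
  sorted[14] = bADDACDdDDBdbDDd$acB
  sorted[15] = bDDd$acBbADDACDdDDBd
  sorted[16] = cBbADDACDdDDBdbDDd$a
  sorted[17] = d$acBbADDACDdDDBdbDD
  sorted[18] = dDDBdbDDd$acBbADDACD
  sorted[19] = dbDDd$acBbADDACDdDDB
sorted[6] = DACDdDDBdbDDd$acBbAD

Answer: DACDdDDBdbDDd$acBbAD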